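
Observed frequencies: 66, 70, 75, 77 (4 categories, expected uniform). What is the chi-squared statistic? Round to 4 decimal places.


chi2 = sum((O-E)^2/E), E = total/4
total = 288, E = 288/4 = 72
(66 - 72)^2 / 72 = 36 / 72 = 0.5
(70 - 72)^2 / 72 = 4 / 72 = 1/18 ≈ 0.055556
(75 - 72)^2 / 72 = 9 / 72 = 0.125
(77 - 72)^2 / 72 = 25 / 72 = 25/72 ≈ 0.347222
chi2 = 37/36 ≈ 1.027778

1.0278


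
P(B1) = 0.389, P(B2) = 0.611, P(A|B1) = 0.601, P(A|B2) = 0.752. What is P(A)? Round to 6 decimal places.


P(A) = P(A|B1)*P(B1) + P(A|B2)*P(B2)
P(A|B1)*P(B1) = 0.601 * 0.389 = 0.233789
P(A|B2)*P(B2) = 0.752 * 0.611 = 0.459472
P(A) = 0.233789 + 0.459472 = 0.693261

0.693261


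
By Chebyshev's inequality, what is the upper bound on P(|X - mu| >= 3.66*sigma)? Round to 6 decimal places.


P <= 1/k^2
k^2 = 3.66^2 = 13.3956
1/k^2 = 1 / 13.3956 ≈ 0.07465138

0.074651


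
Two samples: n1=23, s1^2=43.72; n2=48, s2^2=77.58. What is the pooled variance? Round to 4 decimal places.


sp^2 = ((n1-1)*s1^2 + (n2-1)*s2^2)/(n1+n2-2)
(n1-1)*s1^2 = 22 * 43.72 = 961.84
(n2-1)*s2^2 = 47 * 77.58 = 3646.26
numerator = 961.84 + 3646.26 = 4608.1
n1+n2-2 = 69
sp^2 = 4608.1 / 69 = 46081/690 ≈ 66.784058

66.7841


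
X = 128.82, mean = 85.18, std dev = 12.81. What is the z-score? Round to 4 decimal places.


z = (X - mu) / sigma
X - mu = 128.82 - 85.18 = 43.64
z = 43.64 / 12.81 = 4364/1281 ≈ 3.406714

3.4067


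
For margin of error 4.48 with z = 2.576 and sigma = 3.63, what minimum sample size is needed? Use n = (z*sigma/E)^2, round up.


z*sigma/E = 2.576 * 3.63 / 4.48 = 2.08725
(z*sigma/E)^2 ≈ 4.356613
round up: n = 5

5


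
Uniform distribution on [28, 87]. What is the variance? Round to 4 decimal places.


Var = (b-a)^2 / 12
(b-a)^2 = (87 - 28)^2 = 3481
Var = 3481/12 ≈ 290.083333

290.0833


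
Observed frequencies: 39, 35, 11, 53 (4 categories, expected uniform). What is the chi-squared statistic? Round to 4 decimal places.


chi2 = sum((O-E)^2/E), E = total/4
total = 138, E = 138/4 = 34.5
(39 - 34.5)^2 / 34.5 = 20.25 / 34.5 = 27/46 ≈ 0.586957
(35 - 34.5)^2 / 34.5 = 0.25 / 34.5 = 1/138 ≈ 0.007246
(11 - 34.5)^2 / 34.5 = 552.25 / 34.5 = 2209/138 ≈ 16.007246
(53 - 34.5)^2 / 34.5 = 342.25 / 34.5 = 1369/138 ≈ 9.920290
chi2 = 610/23 ≈ 26.521739

26.5217


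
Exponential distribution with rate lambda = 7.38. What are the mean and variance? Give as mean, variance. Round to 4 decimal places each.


mean = 1/lam, var = 1/lam^2
mean = 1 / 7.38 = 50/369 ≈ 0.135501
lam^2 = 7.38^2 = 54.4644
var = 1 / 54.4644 ≈ 0.018361

0.1355, 0.0184


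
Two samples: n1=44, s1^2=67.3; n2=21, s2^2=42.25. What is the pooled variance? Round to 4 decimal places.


sp^2 = ((n1-1)*s1^2 + (n2-1)*s2^2)/(n1+n2-2)
(n1-1)*s1^2 = 43 * 67.3 = 2893.9
(n2-1)*s2^2 = 20 * 42.25 = 845
numerator = 2893.9 + 845 = 3738.9
n1+n2-2 = 63
sp^2 = 3738.9 / 63 = 12463/210 ≈ 59.347619

59.3476


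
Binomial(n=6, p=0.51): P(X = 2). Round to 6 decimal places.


P = C(n,k) * p^k * (1-p)^(n-k)
C(6,2) = 15
p^k = 0.51^2 = 0.2601
(1-p)^(n-k) = 0.49^4 = 0.05764801
P = 15 * 0.2601 * 0.05764801 ≈ 0.224914

0.224914


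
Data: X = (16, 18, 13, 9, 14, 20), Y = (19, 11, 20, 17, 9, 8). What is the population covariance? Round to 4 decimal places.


Cov = (1/n)*sum((xi-xbar)(yi-ybar))
n = 6, xbar = 90/6 = 15, ybar = 84/6 = 14
sum((xi-xbar)(yi-ybar)) = -59
Cov = -59 / 6 = -59/6 ≈ -9.833333

-9.8333


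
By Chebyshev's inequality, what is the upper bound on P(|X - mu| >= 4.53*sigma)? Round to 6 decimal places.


P <= 1/k^2
k^2 = 4.53^2 = 20.5209
1/k^2 = 1 / 20.5209 ≈ 0.04873081

0.048731


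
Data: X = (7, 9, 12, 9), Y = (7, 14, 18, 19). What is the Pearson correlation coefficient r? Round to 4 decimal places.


r = sum((xi-xbar)(yi-ybar)) / sqrt(sum((xi-xbar)^2) * sum((yi-ybar)^2))
n = 4, xbar = 37/4 = 9.25, ybar = 58/4 = 14.5
Sxy = sum((xi-xbar)(yi-ybar)) = 25.5
Sxx = sum((xi-xbar)^2) = 12.75
Syy = sum((yi-ybar)^2) = 89
sqrt(Sxx*Syy) ≈ 33.686051
r = Sxy / sqrt(Sxx*Syy) = 25.5 / 33.686051 ≈ 0.756990

0.7570


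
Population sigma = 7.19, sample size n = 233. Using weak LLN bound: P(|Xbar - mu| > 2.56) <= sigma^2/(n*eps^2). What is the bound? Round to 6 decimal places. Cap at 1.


bound = min(1, sigma^2/(n*eps^2))
sigma^2 = 7.19^2 = 51.6961
n*eps^2 = 233 * 2.56^2 = 233 * 6.5536 = 1526.9888
sigma^2/(n*eps^2) = 51.6961 / 1526.9888 ≈ 0.03385493

0.033855


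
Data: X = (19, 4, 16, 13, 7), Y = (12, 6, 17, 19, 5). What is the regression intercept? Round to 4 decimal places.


a = ybar - b*xbar, where b = sum((xi-xbar)(yi-ybar)) / sum((xi-xbar)^2)
n = 5, xbar = 59/5 = 11.8, ybar = 59/5 = 11.8
Sxy = sum((xi-xbar)(yi-ybar)) = 109.8
Sxx = sum((xi-xbar)^2) = 154.8
b = Sxy / Sxx = 61/86 ≈ 0.709302
a = 11.8 - 0.709302 * 11.8 = 295/86 ≈ 3.430233

3.4302


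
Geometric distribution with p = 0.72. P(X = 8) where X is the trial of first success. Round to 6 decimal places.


P = (1-p)^(k-1) * p
(1-p)^(k-1) = 0.28^7 ≈ 0.0001349293
P = 0.0001349293 * 0.72 ≈ 0.00009714909

0.000097


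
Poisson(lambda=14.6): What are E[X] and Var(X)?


E[X] = Var(X) = lambda = 14.6

14.6, 14.6


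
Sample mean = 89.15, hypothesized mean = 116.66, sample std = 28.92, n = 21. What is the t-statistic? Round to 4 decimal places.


t = (xbar - mu0) / (s/sqrt(n))
xbar - mu0 = 89.15 - 116.66 = -27.51
sqrt(21) ≈ 4.58257569
s/sqrt(n) = 28.92 / 4.58257569 ≈ 6.31086139
t = -27.51 / 6.31086139 ≈ -4.359151

-4.3592


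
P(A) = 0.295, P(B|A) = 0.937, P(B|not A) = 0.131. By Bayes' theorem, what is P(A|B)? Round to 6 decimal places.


P(A|B) = P(B|A)*P(A) / P(B), P(B) = P(B|A)*P(A) + P(B|not A)*P(not A)
P(B|A)*P(A) = 0.937 * 0.295 = 0.276415
P(B|not A)*P(not A) = 0.131 * 0.705 = 0.092355
P(B) = 0.276415 + 0.092355 = 0.36877
P(A|B) = 0.276415 / 0.36877 ≈ 0.74955935

0.749559


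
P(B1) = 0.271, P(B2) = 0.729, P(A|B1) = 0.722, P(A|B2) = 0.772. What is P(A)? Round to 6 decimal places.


P(A) = P(A|B1)*P(B1) + P(A|B2)*P(B2)
P(A|B1)*P(B1) = 0.722 * 0.271 = 0.195662
P(A|B2)*P(B2) = 0.772 * 0.729 = 0.562788
P(A) = 0.195662 + 0.562788 = 0.75845

0.758450


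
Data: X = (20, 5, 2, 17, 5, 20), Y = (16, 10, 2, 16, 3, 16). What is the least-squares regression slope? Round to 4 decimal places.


b = sum((xi-xbar)(yi-ybar)) / sum((xi-xbar)^2)
n = 6, xbar = 69/6 = 11.5, ybar = 63/6 = 10.5
Sxy = sum((xi-xbar)(yi-ybar)) = 256.5
Sxx = sum((xi-xbar)^2) = 349.5
b = Sxy / Sxx = 171/233 ≈ 0.733906

0.7339


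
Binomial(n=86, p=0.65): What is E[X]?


E[X] = n*p = 86 * 0.65 = 55.9

55.9


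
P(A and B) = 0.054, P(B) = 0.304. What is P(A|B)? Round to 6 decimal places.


P(A|B) = P(A and B) / P(B) = 0.054 / 0.304 = 27/152 ≈ 0.17763158

0.177632


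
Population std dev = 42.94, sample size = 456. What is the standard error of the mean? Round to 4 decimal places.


SE = sigma / sqrt(n)
sqrt(456) ≈ 21.354157
SE = 42.94 / 21.354157 ≈ 2.010850

2.0108


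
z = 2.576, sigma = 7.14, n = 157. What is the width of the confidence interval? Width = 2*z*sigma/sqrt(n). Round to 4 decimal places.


width = 2*z*sigma/sqrt(n)
2*z*sigma = 2 * 2.576 * 7.14 = 36.78528
sqrt(157) ≈ 12.529964
width = 36.78528 / 12.529964 ≈ 2.935785

2.9358


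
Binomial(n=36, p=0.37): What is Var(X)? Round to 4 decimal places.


Var = n*p*(1-p) = 36 * 0.37 * 0.63 = 8.3916

8.3916


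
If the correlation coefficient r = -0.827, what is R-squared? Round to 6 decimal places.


R^2 = r^2 = (-0.827)^2 = 0.683929

0.683929


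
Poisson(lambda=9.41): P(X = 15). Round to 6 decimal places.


P = e^(-lam) * lam^k / k!
e^(-9.41) ≈ 0.00008190095
lam^k = 9.41^15 ≈ 401646837183762.733840
k! = 15! = 1307674368000
P = 0.00008190095 * 401646837183762.733840 / 1307674368000 ≈ 0.025156

0.025156


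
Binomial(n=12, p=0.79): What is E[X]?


E[X] = n*p = 12 * 0.79 = 9.48

9.48


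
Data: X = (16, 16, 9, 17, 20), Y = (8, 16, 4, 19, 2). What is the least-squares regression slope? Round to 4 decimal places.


b = sum((xi-xbar)(yi-ybar)) / sum((xi-xbar)^2)
n = 5, xbar = 78/5 = 15.6, ybar = 49/5 = 9.8
Sxy = sum((xi-xbar)(yi-ybar)) = 18.6
Sxx = sum((xi-xbar)^2) = 65.2
b = Sxy / Sxx = 93/326 ≈ 0.285276

0.2853


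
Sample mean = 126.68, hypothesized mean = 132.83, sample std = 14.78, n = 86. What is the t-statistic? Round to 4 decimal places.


t = (xbar - mu0) / (s/sqrt(n))
xbar - mu0 = 126.68 - 132.83 = -6.15
sqrt(86) ≈ 9.27361850
s/sqrt(n) = 14.78 / 9.27361850 ≈ 1.59376839
t = -6.15 / 1.59376839 ≈ -3.858779

-3.8588


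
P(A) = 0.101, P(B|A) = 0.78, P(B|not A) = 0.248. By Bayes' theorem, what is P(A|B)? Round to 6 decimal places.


P(A|B) = P(B|A)*P(A) / P(B), P(B) = P(B|A)*P(A) + P(B|not A)*P(not A)
P(B|A)*P(A) = 0.78 * 0.101 = 0.07878
P(B|not A)*P(not A) = 0.248 * 0.899 = 0.222952
P(B) = 0.07878 + 0.222952 = 0.301732
P(A|B) = 0.07878 / 0.301732 ≈ 0.26109263

0.261093


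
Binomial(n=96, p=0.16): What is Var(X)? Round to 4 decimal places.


Var = n*p*(1-p) = 96 * 0.16 * 0.84 = 12.9024

12.9024


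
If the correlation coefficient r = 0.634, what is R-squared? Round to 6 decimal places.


R^2 = r^2 = (0.634)^2 = 0.401956

0.401956


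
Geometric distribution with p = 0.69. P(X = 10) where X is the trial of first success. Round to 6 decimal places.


P = (1-p)^(k-1) * p
(1-p)^(k-1) = 0.31^9 ≈ 0.00002643962
P = 0.00002643962 * 0.69 ≈ 0.00001824334

0.000018


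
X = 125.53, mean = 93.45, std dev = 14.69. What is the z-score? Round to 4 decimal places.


z = (X - mu) / sigma
X - mu = 125.53 - 93.45 = 32.08
z = 32.08 / 14.69 = 3208/1469 ≈ 2.183799

2.1838


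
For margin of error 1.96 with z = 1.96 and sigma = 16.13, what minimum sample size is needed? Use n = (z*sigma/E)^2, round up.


z*sigma/E = 1.96 * 16.13 / 1.96 = 16.13
(z*sigma/E)^2 = 260.1769
round up: n = 261

261


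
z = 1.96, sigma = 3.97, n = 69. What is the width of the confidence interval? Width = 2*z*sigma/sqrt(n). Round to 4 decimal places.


width = 2*z*sigma/sqrt(n)
2*z*sigma = 2 * 1.96 * 3.97 = 15.5624
sqrt(69) ≈ 8.306624
width = 15.5624 / 8.306624 ≈ 1.873493

1.8735


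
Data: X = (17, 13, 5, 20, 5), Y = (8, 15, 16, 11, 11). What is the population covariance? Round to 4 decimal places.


Cov = (1/n)*sum((xi-xbar)(yi-ybar))
n = 5, xbar = 60/5 = 12, ybar = 61/5 = 12.2
sum((xi-xbar)(yi-ybar)) = -46
Cov = -46 / 5 = -9.2

-9.2000


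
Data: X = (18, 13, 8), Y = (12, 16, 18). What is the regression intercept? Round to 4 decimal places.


a = ybar - b*xbar, where b = sum((xi-xbar)(yi-ybar)) / sum((xi-xbar)^2)
n = 3, xbar = 39/3 = 13, ybar = 46/3 ≈ 15.333333
Sxy = sum((xi-xbar)(yi-ybar)) = -30
Sxx = sum((xi-xbar)^2) = 50
b = Sxy / Sxx = -0.6
a = 15.333333 - (-0.6) * 13 = 347/15 ≈ 23.133333

23.1333


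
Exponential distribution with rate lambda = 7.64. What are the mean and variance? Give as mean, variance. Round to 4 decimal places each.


mean = 1/lam, var = 1/lam^2
mean = 1 / 7.64 = 25/191 ≈ 0.130890
lam^2 = 7.64^2 = 58.3696
var = 1 / 58.3696 ≈ 0.017132

0.1309, 0.0171


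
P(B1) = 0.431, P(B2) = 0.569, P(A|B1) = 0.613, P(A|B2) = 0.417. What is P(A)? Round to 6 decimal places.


P(A) = P(A|B1)*P(B1) + P(A|B2)*P(B2)
P(A|B1)*P(B1) = 0.613 * 0.431 = 0.264203
P(A|B2)*P(B2) = 0.417 * 0.569 = 0.237273
P(A) = 0.264203 + 0.237273 = 0.501476

0.501476


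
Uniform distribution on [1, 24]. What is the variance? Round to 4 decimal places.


Var = (b-a)^2 / 12
(b-a)^2 = (24 - 1)^2 = 529
Var = 529/12 ≈ 44.083333

44.0833


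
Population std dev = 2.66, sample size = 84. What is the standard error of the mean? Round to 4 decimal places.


SE = sigma / sqrt(n)
sqrt(84) ≈ 9.165151
SE = 2.66 / 9.165151 ≈ 0.290230

0.2902


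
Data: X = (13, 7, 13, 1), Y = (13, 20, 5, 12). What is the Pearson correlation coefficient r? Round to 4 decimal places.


r = sum((xi-xbar)(yi-ybar)) / sqrt(sum((xi-xbar)^2) * sum((yi-ybar)^2))
n = 4, xbar = 34/4 = 8.5, ybar = 50/4 = 12.5
Sxy = sum((xi-xbar)(yi-ybar)) = -39
Sxx = sum((xi-xbar)^2) = 99
Syy = sum((yi-ybar)^2) = 113
sqrt(Sxx*Syy) ≈ 105.768615
r = Sxy / sqrt(Sxx*Syy) = -39 / 105.768615 ≈ -0.368729

-0.3687


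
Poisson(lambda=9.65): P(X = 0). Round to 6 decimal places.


P = e^(-lam) * lam^k / k!
e^(-9.65) ≈ 0.00006442557
lam^k = 9.65^0 = 1
k! = 0! = 1
P = 0.00006442557 * 1 / 1 ≈ 0.000064

0.000064


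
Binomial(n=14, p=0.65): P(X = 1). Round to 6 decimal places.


P = C(n,k) * p^k * (1-p)^(n-k)
C(14,1) = 14
p^k = 0.65^1 = 0.65
(1-p)^(n-k) = 0.35^13 ≈ 0.000001182727
P = 14 * 0.65 * 0.000001182727 ≈ 0.000011

0.000011


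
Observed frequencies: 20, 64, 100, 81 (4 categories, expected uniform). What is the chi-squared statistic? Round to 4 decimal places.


chi2 = sum((O-E)^2/E), E = total/4
total = 265, E = 265/4 = 66.25
(20 - 66.25)^2 / 66.25 = 2139.0625 / 66.25 = 6845/212 ≈ 32.287736
(64 - 66.25)^2 / 66.25 = 5.0625 / 66.25 = 81/1060 ≈ 0.076415
(100 - 66.25)^2 / 66.25 = 1139.0625 / 66.25 = 3645/212 ≈ 17.193396
(81 - 66.25)^2 / 66.25 = 217.5625 / 66.25 = 3481/1060 ≈ 3.283962
chi2 = 14003/265 ≈ 52.841509

52.8415


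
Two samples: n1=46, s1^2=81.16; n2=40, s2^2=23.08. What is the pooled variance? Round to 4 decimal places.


sp^2 = ((n1-1)*s1^2 + (n2-1)*s2^2)/(n1+n2-2)
(n1-1)*s1^2 = 45 * 81.16 = 3652.2
(n2-1)*s2^2 = 39 * 23.08 = 900.12
numerator = 3652.2 + 900.12 = 4552.32
n1+n2-2 = 84
sp^2 = 4552.32 / 84 = 9484/175 ≈ 54.194286

54.1943


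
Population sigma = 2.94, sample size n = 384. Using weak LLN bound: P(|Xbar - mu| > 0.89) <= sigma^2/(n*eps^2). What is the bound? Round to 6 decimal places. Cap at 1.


bound = min(1, sigma^2/(n*eps^2))
sigma^2 = 2.94^2 = 8.6436
n*eps^2 = 384 * 0.89^2 = 384 * 0.7921 = 304.1664
sigma^2/(n*eps^2) = 8.6436 / 304.1664 ≈ 0.02841734

0.028417


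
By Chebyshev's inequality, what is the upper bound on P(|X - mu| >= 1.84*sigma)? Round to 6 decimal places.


P <= 1/k^2
k^2 = 1.84^2 = 3.3856
1/k^2 = 1 / 3.3856 = 625/2116 ≈ 0.29536862

0.295369


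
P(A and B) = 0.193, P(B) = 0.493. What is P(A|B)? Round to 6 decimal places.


P(A|B) = P(A and B) / P(B) = 0.193 / 0.493 = 193/493 ≈ 0.39148073

0.391481


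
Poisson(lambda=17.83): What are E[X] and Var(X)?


E[X] = Var(X) = lambda = 17.83

17.83, 17.83


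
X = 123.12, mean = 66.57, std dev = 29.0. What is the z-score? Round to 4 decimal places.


z = (X - mu) / sigma
X - mu = 123.12 - 66.57 = 56.55
z = 56.55 / 29.0 = 1.95

1.9500


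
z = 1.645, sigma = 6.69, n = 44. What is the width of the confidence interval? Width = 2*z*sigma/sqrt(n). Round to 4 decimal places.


width = 2*z*sigma/sqrt(n)
2*z*sigma = 2 * 1.645 * 6.69 = 22.0101
sqrt(44) ≈ 6.633250
width = 22.0101 / 6.633250 ≈ 3.318147

3.3181


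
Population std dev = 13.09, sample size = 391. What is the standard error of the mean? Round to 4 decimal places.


SE = sigma / sqrt(n)
sqrt(391) ≈ 19.773720
SE = 13.09 / 19.773720 ≈ 0.661990

0.6620


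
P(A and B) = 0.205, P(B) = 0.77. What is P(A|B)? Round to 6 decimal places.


P(A|B) = P(A and B) / P(B) = 0.205 / 0.77 = 41/154 ≈ 0.26623377

0.266234


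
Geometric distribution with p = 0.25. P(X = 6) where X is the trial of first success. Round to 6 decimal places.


P = (1-p)^(k-1) * p
(1-p)^(k-1) = 0.75^5 = 243/1024 ≈ 0.2373047
P = 0.2373047 * 0.25 = 243/4096 ≈ 0.05932617

0.059326


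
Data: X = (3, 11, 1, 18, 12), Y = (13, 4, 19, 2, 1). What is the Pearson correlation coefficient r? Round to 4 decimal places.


r = sum((xi-xbar)(yi-ybar)) / sqrt(sum((xi-xbar)^2) * sum((yi-ybar)^2))
n = 5, xbar = 45/5 = 9, ybar = 39/5 = 7.8
Sxy = sum((xi-xbar)(yi-ybar)) = -201
Sxx = sum((xi-xbar)^2) = 194
Syy = sum((yi-ybar)^2) = 246.8
sqrt(Sxx*Syy) ≈ 218.813162
r = Sxy / sqrt(Sxx*Syy) = -201 / 218.813162 ≈ -0.918592

-0.9186


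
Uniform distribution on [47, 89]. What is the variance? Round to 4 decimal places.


Var = (b-a)^2 / 12
(b-a)^2 = (89 - 47)^2 = 1764
Var = 1764/12 = 147

147.0000


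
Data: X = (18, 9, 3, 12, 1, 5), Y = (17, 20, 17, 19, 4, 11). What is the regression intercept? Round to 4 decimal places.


a = ybar - b*xbar, where b = sum((xi-xbar)(yi-ybar)) / sum((xi-xbar)^2)
n = 6, xbar = 48/6 = 8, ybar = 88/6 = 44/3 ≈ 14.666667
Sxy = sum((xi-xbar)(yi-ybar)) = 120
Sxx = sum((xi-xbar)^2) = 200
b = Sxy / Sxx = 0.6
a = 14.666667 - 0.6 * 8 = 148/15 ≈ 9.866667

9.8667


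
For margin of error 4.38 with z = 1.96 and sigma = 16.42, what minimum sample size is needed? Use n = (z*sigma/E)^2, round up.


z*sigma/E = 1.96 * 16.42 / 4.38 = 40229/5475 ≈ 7.347763
(z*sigma/E)^2 ≈ 53.989615
round up: n = 54

54


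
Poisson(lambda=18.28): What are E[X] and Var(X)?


E[X] = Var(X) = lambda = 18.28

18.28, 18.28


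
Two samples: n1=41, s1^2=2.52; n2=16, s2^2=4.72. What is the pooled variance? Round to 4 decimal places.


sp^2 = ((n1-1)*s1^2 + (n2-1)*s2^2)/(n1+n2-2)
(n1-1)*s1^2 = 40 * 2.52 = 100.8
(n2-1)*s2^2 = 15 * 4.72 = 70.8
numerator = 100.8 + 70.8 = 171.6
n1+n2-2 = 55
sp^2 = 171.6 / 55 = 3.12

3.1200


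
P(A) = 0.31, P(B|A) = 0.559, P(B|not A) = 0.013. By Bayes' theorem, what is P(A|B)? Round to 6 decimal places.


P(A|B) = P(B|A)*P(A) / P(B), P(B) = P(B|A)*P(A) + P(B|not A)*P(not A)
P(B|A)*P(A) = 0.559 * 0.31 = 0.17329
P(B|not A)*P(not A) = 0.013 * 0.69 = 0.00897
P(B) = 0.17329 + 0.00897 = 0.18226
P(A|B) = 0.17329 / 0.18226 = 1333/1402 ≈ 0.95078459

0.950785


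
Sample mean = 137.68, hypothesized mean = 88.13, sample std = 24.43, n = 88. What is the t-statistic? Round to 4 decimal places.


t = (xbar - mu0) / (s/sqrt(n))
xbar - mu0 = 137.68 - 88.13 = 49.55
sqrt(88) ≈ 9.38083152
s/sqrt(n) = 24.43 / 9.38083152 ≈ 2.60424675
t = 49.55 / 2.60424675 ≈ 19.026615

19.0266


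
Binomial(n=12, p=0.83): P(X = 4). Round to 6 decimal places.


P = C(n,k) * p^k * (1-p)^(n-k)
C(12,4) = 495
p^k = 0.83^4 ≈ 0.4745832
(1-p)^(n-k) = 0.17^8 ≈ 0.0000006975757
P = 495 * 0.4745832 * 0.0000006975757 ≈ 0.000164

0.000164


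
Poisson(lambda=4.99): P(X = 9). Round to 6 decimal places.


P = e^(-lam) * lam^k / k!
e^(-4.99) ≈ 0.006805664
lam^k = 4.99^9 ≈ 1918248.691430
k! = 9! = 362880
P = 0.006805664 * 1918248.691430 / 362880 ≈ 0.035976

0.035976


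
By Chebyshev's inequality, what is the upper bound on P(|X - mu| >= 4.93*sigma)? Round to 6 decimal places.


P <= 1/k^2
k^2 = 4.93^2 = 24.3049
1/k^2 = 1 / 24.3049 ≈ 0.04114397

0.041144


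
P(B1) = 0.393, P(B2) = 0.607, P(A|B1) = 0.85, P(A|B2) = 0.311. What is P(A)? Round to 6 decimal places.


P(A) = P(A|B1)*P(B1) + P(A|B2)*P(B2)
P(A|B1)*P(B1) = 0.85 * 0.393 = 0.33405
P(A|B2)*P(B2) = 0.311 * 0.607 = 0.188777
P(A) = 0.33405 + 0.188777 = 0.522827

0.522827


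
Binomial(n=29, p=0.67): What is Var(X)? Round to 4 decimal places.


Var = n*p*(1-p) = 29 * 0.67 * 0.33 = 6.4119

6.4119


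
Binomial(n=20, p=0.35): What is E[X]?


E[X] = n*p = 20 * 0.35 = 7

7


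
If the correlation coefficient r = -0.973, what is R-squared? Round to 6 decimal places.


R^2 = r^2 = (-0.973)^2 = 0.946729

0.946729


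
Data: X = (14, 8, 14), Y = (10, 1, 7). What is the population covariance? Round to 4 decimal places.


Cov = (1/n)*sum((xi-xbar)(yi-ybar))
n = 3, xbar = 36/3 = 12, ybar = 18/3 = 6
sum((xi-xbar)(yi-ybar)) = 30
Cov = 30 / 3 = 10

10.0000


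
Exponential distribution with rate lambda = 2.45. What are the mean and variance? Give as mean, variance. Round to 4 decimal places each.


mean = 1/lam, var = 1/lam^2
mean = 1 / 2.45 = 20/49 ≈ 0.408163
lam^2 = 2.45^2 = 6.0025
var = 1 / 6.0025 = 400/2401 ≈ 0.166597

0.4082, 0.1666


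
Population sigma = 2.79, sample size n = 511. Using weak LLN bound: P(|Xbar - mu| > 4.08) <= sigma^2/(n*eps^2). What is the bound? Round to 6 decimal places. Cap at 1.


bound = min(1, sigma^2/(n*eps^2))
sigma^2 = 2.79^2 = 7.7841
n*eps^2 = 511 * 4.08^2 = 511 * 16.6464 = 8506.3104
sigma^2/(n*eps^2) = 7.7841 / 8506.3104 ≈ 0.00091510

0.000915


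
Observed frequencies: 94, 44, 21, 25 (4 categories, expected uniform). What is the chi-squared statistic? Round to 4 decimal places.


chi2 = sum((O-E)^2/E), E = total/4
total = 184, E = 184/4 = 46
(94 - 46)^2 / 46 = 2304 / 46 = 1152/23 ≈ 50.086957
(44 - 46)^2 / 46 = 4 / 46 = 2/23 ≈ 0.086957
(21 - 46)^2 / 46 = 625 / 46 = 625/46 ≈ 13.586957
(25 - 46)^2 / 46 = 441 / 46 = 441/46 ≈ 9.586957
chi2 = 1687/23 ≈ 73.347826

73.3478


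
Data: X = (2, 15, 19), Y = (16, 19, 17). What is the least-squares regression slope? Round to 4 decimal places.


b = sum((xi-xbar)(yi-ybar)) / sum((xi-xbar)^2)
n = 3, xbar = 36/3 = 12, ybar = 52/3 ≈ 17.333333
Sxy = sum((xi-xbar)(yi-ybar)) = 16
Sxx = sum((xi-xbar)^2) = 158
b = Sxy / Sxx = 8/79 ≈ 0.101266

0.1013


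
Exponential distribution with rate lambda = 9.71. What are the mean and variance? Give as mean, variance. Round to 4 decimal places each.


mean = 1/lam, var = 1/lam^2
mean = 1 / 9.71 = 100/971 ≈ 0.102987
lam^2 = 9.71^2 = 94.2841
var = 1 / 94.2841 ≈ 0.010606

0.1030, 0.0106


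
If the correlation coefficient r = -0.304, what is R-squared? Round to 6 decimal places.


R^2 = r^2 = (-0.304)^2 = 0.092416

0.092416


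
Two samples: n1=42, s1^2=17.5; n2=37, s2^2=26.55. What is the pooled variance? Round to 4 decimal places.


sp^2 = ((n1-1)*s1^2 + (n2-1)*s2^2)/(n1+n2-2)
(n1-1)*s1^2 = 41 * 17.5 = 717.5
(n2-1)*s2^2 = 36 * 26.55 = 955.8
numerator = 717.5 + 955.8 = 1673.3
n1+n2-2 = 77
sp^2 = 1673.3 / 77 = 16733/770 ≈ 21.731169

21.7312


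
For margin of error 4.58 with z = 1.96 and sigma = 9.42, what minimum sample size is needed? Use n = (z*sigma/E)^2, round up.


z*sigma/E = 1.96 * 9.42 / 4.58 = 23079/5725 ≈ 4.031266
(z*sigma/E)^2 ≈ 16.251109
round up: n = 17

17


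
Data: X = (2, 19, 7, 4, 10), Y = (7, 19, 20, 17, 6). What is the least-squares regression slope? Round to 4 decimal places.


b = sum((xi-xbar)(yi-ybar)) / sum((xi-xbar)^2)
n = 5, xbar = 42/5 = 8.4, ybar = 69/5 = 13.8
Sxy = sum((xi-xbar)(yi-ybar)) = 63.4
Sxx = sum((xi-xbar)^2) = 177.2
b = Sxy / Sxx = 317/886 ≈ 0.357788

0.3578


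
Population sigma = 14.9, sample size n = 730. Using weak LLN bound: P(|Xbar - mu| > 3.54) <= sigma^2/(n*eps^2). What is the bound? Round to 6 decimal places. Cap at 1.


bound = min(1, sigma^2/(n*eps^2))
sigma^2 = 14.9^2 = 222.01
n*eps^2 = 730 * 3.54^2 = 730 * 12.5316 = 9148.068
sigma^2/(n*eps^2) = 222.01 / 9148.068 ≈ 0.02426851

0.024269


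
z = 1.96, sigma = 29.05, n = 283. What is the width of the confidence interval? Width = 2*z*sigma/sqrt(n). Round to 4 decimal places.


width = 2*z*sigma/sqrt(n)
2*z*sigma = 2 * 1.96 * 29.05 = 113.876
sqrt(283) ≈ 16.822604
width = 113.876 / 16.822604 ≈ 6.769226

6.7692


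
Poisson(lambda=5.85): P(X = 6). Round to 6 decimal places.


P = e^(-lam) * lam^k / k!
e^(-5.85) ≈ 0.002879899
lam^k = 5.85^6 ≈ 40080.690653
k! = 6! = 720
P = 0.002879899 * 40080.690653 / 720 ≈ 0.160317

0.160317


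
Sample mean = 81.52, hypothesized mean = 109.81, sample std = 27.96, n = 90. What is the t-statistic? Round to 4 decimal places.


t = (xbar - mu0) / (s/sqrt(n))
xbar - mu0 = 81.52 - 109.81 = -28.29
sqrt(90) ≈ 9.48683298
s/sqrt(n) = 27.96 / 9.48683298 ≈ 2.94724278
t = -28.29 / 2.94724278 ≈ -9.598802

-9.5988


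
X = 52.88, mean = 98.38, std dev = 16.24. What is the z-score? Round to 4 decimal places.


z = (X - mu) / sigma
X - mu = 52.88 - 98.38 = -45.5
z = -45.5 / 16.24 = -325/116 ≈ -2.801724

-2.8017


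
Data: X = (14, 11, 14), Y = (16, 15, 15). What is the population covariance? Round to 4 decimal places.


Cov = (1/n)*sum((xi-xbar)(yi-ybar))
n = 3, xbar = 39/3 = 13, ybar = 46/3 ≈ 15.333333
sum((xi-xbar)(yi-ybar)) = 1
Cov = 1 / 3 = 1/3 ≈ 0.333333

0.3333


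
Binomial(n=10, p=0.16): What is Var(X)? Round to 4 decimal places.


Var = n*p*(1-p) = 10 * 0.16 * 0.84 = 1.344

1.3440


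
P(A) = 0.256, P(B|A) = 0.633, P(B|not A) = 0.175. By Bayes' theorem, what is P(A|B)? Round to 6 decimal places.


P(A|B) = P(B|A)*P(A) / P(B), P(B) = P(B|A)*P(A) + P(B|not A)*P(not A)
P(B|A)*P(A) = 0.633 * 0.256 = 0.162048
P(B|not A)*P(not A) = 0.175 * 0.744 = 0.1302
P(B) = 0.162048 + 0.1302 = 0.292248
P(A|B) = 0.162048 / 0.292248 ≈ 0.55448797

0.554488


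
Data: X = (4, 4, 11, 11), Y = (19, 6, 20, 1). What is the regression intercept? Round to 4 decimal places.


a = ybar - b*xbar, where b = sum((xi-xbar)(yi-ybar)) / sum((xi-xbar)^2)
n = 4, xbar = 30/4 = 7.5, ybar = 46/4 = 11.5
Sxy = sum((xi-xbar)(yi-ybar)) = -14
Sxx = sum((xi-xbar)^2) = 49
b = Sxy / Sxx = -2/7 ≈ -0.285714
a = 11.5 - (-0.285714) * 7.5 = 191/14 ≈ 13.642857

13.6429


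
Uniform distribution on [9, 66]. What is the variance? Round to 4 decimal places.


Var = (b-a)^2 / 12
(b-a)^2 = (66 - 9)^2 = 3249
Var = 3249/12 = 270.75

270.7500


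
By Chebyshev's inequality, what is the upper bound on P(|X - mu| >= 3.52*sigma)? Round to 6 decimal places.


P <= 1/k^2
k^2 = 3.52^2 = 12.3904
1/k^2 = 1 / 12.3904 = 625/7744 ≈ 0.08070764

0.080708


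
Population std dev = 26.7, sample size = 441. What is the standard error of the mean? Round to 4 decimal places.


SE = sigma / sqrt(n)
sqrt(441) = 21
SE = 26.7 / 21 = 89/70 ≈ 1.271429

1.2714


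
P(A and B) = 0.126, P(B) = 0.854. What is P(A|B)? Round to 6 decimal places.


P(A|B) = P(A and B) / P(B) = 0.126 / 0.854 = 9/61 ≈ 0.14754098

0.147541


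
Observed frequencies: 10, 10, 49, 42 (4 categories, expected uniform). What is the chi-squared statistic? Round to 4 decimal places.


chi2 = sum((O-E)^2/E), E = total/4
total = 111, E = 111/4 = 27.75
(10 - 27.75)^2 / 27.75 = 315.0625 / 27.75 = 5041/444 ≈ 11.353604
(10 - 27.75)^2 / 27.75 = 315.0625 / 27.75 = 5041/444 ≈ 11.353604
(49 - 27.75)^2 / 27.75 = 451.5625 / 27.75 = 7225/444 ≈ 16.272523
(42 - 27.75)^2 / 27.75 = 203.0625 / 27.75 = 1083/148 ≈ 7.317568
chi2 = 1713/37 ≈ 46.297297

46.2973


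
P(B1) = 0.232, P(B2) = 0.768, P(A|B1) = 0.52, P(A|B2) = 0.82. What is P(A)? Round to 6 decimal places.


P(A) = P(A|B1)*P(B1) + P(A|B2)*P(B2)
P(A|B1)*P(B1) = 0.52 * 0.232 = 0.12064
P(A|B2)*P(B2) = 0.82 * 0.768 = 0.62976
P(A) = 0.12064 + 0.62976 = 0.7504

0.750400


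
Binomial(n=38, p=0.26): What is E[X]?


E[X] = n*p = 38 * 0.26 = 9.88

9.88


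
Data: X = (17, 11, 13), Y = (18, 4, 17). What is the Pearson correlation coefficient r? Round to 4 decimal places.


r = sum((xi-xbar)(yi-ybar)) / sqrt(sum((xi-xbar)^2) * sum((yi-ybar)^2))
n = 3, xbar = 41/3 ≈ 13.666667, ybar = 39/3 = 13
Sxy = sum((xi-xbar)(yi-ybar)) = 38
Sxx = sum((xi-xbar)^2) = 56/3 ≈ 18.666667
Syy = sum((yi-ybar)^2) = 122
sqrt(Sxx*Syy) ≈ 47.721414
r = Sxy / sqrt(Sxx*Syy) = 38 / 47.721414 ≈ 0.796288

0.7963


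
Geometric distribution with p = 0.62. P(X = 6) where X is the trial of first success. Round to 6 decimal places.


P = (1-p)^(k-1) * p
(1-p)^(k-1) = 0.38^5 ≈ 0.007923517
P = 0.007923517 * 0.62 ≈ 0.004912580

0.004913


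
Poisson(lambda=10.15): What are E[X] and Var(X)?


E[X] = Var(X) = lambda = 10.15

10.15, 10.15


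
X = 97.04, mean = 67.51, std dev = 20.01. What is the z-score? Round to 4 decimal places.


z = (X - mu) / sigma
X - mu = 97.04 - 67.51 = 29.53
z = 29.53 / 20.01 = 2953/2001 ≈ 1.475762

1.4758


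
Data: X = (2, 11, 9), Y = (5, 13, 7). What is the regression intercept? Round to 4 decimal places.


a = ybar - b*xbar, where b = sum((xi-xbar)(yi-ybar)) / sum((xi-xbar)^2)
n = 3, xbar = 22/3 ≈ 7.333333, ybar = 25/3 ≈ 8.333333
Sxy = sum((xi-xbar)(yi-ybar)) = 98/3 ≈ 32.666667
Sxx = sum((xi-xbar)^2) = 134/3 ≈ 44.666667
b = Sxy / Sxx = 49/67 ≈ 0.731343
a = 8.333333 - 0.731343 * 7.333333 = 199/67 ≈ 2.970149

2.9701


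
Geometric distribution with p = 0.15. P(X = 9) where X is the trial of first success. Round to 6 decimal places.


P = (1-p)^(k-1) * p
(1-p)^(k-1) = 0.85^8 ≈ 0.2724905
P = 0.2724905 * 0.15 ≈ 0.04087358

0.040874


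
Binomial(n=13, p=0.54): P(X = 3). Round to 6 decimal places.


P = C(n,k) * p^k * (1-p)^(n-k)
C(13,3) = 286
p^k = 0.54^3 = 0.157464
(1-p)^(n-k) = 0.46^10 ≈ 0.0004242075
P = 286 * 0.157464 * 0.0004242075 ≈ 0.019104

0.019104


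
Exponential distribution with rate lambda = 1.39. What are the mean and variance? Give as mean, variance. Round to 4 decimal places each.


mean = 1/lam, var = 1/lam^2
mean = 1 / 1.39 = 100/139 ≈ 0.719424
lam^2 = 1.39^2 = 1.9321
var = 1 / 1.9321 ≈ 0.517572

0.7194, 0.5176


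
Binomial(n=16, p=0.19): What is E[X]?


E[X] = n*p = 16 * 0.19 = 3.04

3.04


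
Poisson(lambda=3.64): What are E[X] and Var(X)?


E[X] = Var(X) = lambda = 3.64

3.64, 3.64


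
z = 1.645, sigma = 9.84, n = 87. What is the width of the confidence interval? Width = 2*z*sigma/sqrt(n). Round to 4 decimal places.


width = 2*z*sigma/sqrt(n)
2*z*sigma = 2 * 1.645 * 9.84 = 32.3736
sqrt(87) ≈ 9.327379
width = 32.3736 / 9.327379 ≈ 3.470814

3.4708


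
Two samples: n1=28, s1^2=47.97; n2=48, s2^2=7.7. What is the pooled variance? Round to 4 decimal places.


sp^2 = ((n1-1)*s1^2 + (n2-1)*s2^2)/(n1+n2-2)
(n1-1)*s1^2 = 27 * 47.97 = 1295.19
(n2-1)*s2^2 = 47 * 7.7 = 361.9
numerator = 1295.19 + 361.9 = 1657.09
n1+n2-2 = 74
sp^2 = 1657.09 / 74 = 165709/7400 ≈ 22.393108

22.3931


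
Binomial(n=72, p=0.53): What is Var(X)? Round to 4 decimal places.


Var = n*p*(1-p) = 72 * 0.53 * 0.47 = 17.9352

17.9352


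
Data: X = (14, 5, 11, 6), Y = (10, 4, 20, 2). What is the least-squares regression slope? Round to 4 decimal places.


b = sum((xi-xbar)(yi-ybar)) / sum((xi-xbar)^2)
n = 4, xbar = 36/4 = 9, ybar = 36/4 = 9
Sxy = sum((xi-xbar)(yi-ybar)) = 68
Sxx = sum((xi-xbar)^2) = 54
b = Sxy / Sxx = 34/27 ≈ 1.259259

1.2593


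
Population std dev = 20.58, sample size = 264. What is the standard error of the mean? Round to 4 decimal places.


SE = sigma / sqrt(n)
sqrt(264) ≈ 16.248077
SE = 20.58 / 16.248077 ≈ 1.266611

1.2666


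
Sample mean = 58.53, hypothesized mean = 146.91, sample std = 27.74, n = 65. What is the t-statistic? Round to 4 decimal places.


t = (xbar - mu0) / (s/sqrt(n))
xbar - mu0 = 58.53 - 146.91 = -88.38
sqrt(65) ≈ 8.06225775
s/sqrt(n) = 27.74 / 8.06225775 ≈ 3.44072354
t = -88.38 / 3.44072354 ≈ -25.686458

-25.6865


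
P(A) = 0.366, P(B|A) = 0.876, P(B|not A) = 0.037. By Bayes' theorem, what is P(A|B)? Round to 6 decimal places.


P(A|B) = P(B|A)*P(A) / P(B), P(B) = P(B|A)*P(A) + P(B|not A)*P(not A)
P(B|A)*P(A) = 0.876 * 0.366 = 0.320616
P(B|not A)*P(not A) = 0.037 * 0.634 = 0.023458
P(B) = 0.320616 + 0.023458 = 0.344074
P(A|B) = 0.320616 / 0.344074 ≈ 0.93182281

0.931823


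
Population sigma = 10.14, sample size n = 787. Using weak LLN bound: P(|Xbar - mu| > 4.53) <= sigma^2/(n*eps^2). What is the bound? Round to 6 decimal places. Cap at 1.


bound = min(1, sigma^2/(n*eps^2))
sigma^2 = 10.14^2 = 102.8196
n*eps^2 = 787 * 4.53^2 = 787 * 20.5209 = 16149.9483
sigma^2/(n*eps^2) = 102.8196 / 16149.9483 ≈ 0.00636656

0.006367


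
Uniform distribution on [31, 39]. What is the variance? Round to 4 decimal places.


Var = (b-a)^2 / 12
(b-a)^2 = (39 - 31)^2 = 64
Var = 64/12 ≈ 5.333333

5.3333


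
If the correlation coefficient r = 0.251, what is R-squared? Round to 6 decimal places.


R^2 = r^2 = (0.251)^2 = 0.063001

0.063001


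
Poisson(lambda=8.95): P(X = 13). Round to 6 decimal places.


P = e^(-lam) * lam^k / k!
e^(-8.95) ≈ 0.0001297372
lam^k = 8.95^13 ≈ 2364282997797.760219
k! = 13! = 6227020800
P = 0.0001297372 * 2364282997797.760219 / 6227020800 ≈ 0.049259

0.049259


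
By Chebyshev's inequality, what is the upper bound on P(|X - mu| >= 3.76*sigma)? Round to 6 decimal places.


P <= 1/k^2
k^2 = 3.76^2 = 14.1376
1/k^2 = 1 / 14.1376 = 625/8836 ≈ 0.07073336

0.070733


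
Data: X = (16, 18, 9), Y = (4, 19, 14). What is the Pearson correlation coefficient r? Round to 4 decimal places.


r = sum((xi-xbar)(yi-ybar)) / sqrt(sum((xi-xbar)^2) * sum((yi-ybar)^2))
n = 3, xbar = 43/3 ≈ 14.333333, ybar = 37/3 ≈ 12.333333
Sxy = sum((xi-xbar)(yi-ybar)) = 5/3 ≈ 1.666667
Sxx = sum((xi-xbar)^2) = 134/3 ≈ 44.666667
Syy = sum((yi-ybar)^2) = 350/3 ≈ 116.666667
sqrt(Sxx*Syy) ≈ 72.188026
r = Sxy / sqrt(Sxx*Syy) = 1.666667 / 72.188026 ≈ 0.023088

0.0231


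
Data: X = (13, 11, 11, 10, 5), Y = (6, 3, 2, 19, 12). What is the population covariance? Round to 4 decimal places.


Cov = (1/n)*sum((xi-xbar)(yi-ybar))
n = 5, xbar = 50/5 = 10, ybar = 42/5 = 8.4
sum((xi-xbar)(yi-ybar)) = -37
Cov = -37 / 5 = -7.4

-7.4000


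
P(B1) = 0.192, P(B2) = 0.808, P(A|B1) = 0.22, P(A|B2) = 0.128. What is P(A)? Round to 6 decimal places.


P(A) = P(A|B1)*P(B1) + P(A|B2)*P(B2)
P(A|B1)*P(B1) = 0.22 * 0.192 = 0.04224
P(A|B2)*P(B2) = 0.128 * 0.808 = 0.103424
P(A) = 0.04224 + 0.103424 = 0.145664

0.145664


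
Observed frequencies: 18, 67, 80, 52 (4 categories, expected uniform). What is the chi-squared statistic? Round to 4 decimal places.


chi2 = sum((O-E)^2/E), E = total/4
total = 217, E = 217/4 = 54.25
(18 - 54.25)^2 / 54.25 = 1314.0625 / 54.25 = 21025/868 ≈ 24.222350
(67 - 54.25)^2 / 54.25 = 162.5625 / 54.25 = 2601/868 ≈ 2.996544
(80 - 54.25)^2 / 54.25 = 663.0625 / 54.25 = 10609/868 ≈ 12.222350
(52 - 54.25)^2 / 54.25 = 5.0625 / 54.25 = 81/868 ≈ 0.093318
chi2 = 8579/217 ≈ 39.534562

39.5346


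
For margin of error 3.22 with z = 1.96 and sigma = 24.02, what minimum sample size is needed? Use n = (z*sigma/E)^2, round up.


z*sigma/E = 1.96 * 24.02 / 3.22 = 8407/575 ≈ 14.620870
(z*sigma/E)^2 ≈ 213.769827
round up: n = 214

214


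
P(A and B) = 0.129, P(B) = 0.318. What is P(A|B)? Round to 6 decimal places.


P(A|B) = P(A and B) / P(B) = 0.129 / 0.318 = 43/106 ≈ 0.40566038

0.405660


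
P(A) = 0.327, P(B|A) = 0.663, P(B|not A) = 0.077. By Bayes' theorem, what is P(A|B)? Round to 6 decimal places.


P(A|B) = P(B|A)*P(A) / P(B), P(B) = P(B|A)*P(A) + P(B|not A)*P(not A)
P(B|A)*P(A) = 0.663 * 0.327 = 0.216801
P(B|not A)*P(not A) = 0.077 * 0.673 = 0.051821
P(B) = 0.216801 + 0.051821 = 0.268622
P(A|B) = 0.216801 / 0.268622 ≈ 0.80708579

0.807086


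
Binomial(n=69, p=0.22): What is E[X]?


E[X] = n*p = 69 * 0.22 = 15.18

15.18


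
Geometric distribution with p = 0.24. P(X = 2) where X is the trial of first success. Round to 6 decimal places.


P = (1-p)^(k-1) * p
(1-p)^(k-1) = 0.76^1 = 0.76
P = 0.76 * 0.24 = 0.1824

0.182400


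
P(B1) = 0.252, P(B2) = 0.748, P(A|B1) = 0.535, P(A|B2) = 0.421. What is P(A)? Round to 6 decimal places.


P(A) = P(A|B1)*P(B1) + P(A|B2)*P(B2)
P(A|B1)*P(B1) = 0.535 * 0.252 = 0.13482
P(A|B2)*P(B2) = 0.421 * 0.748 = 0.314908
P(A) = 0.13482 + 0.314908 = 0.449728

0.449728


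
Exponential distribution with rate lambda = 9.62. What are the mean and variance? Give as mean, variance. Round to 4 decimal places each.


mean = 1/lam, var = 1/lam^2
mean = 1 / 9.62 = 50/481 ≈ 0.103950
lam^2 = 9.62^2 = 92.5444
var = 1 / 92.5444 ≈ 0.010806

0.1040, 0.0108


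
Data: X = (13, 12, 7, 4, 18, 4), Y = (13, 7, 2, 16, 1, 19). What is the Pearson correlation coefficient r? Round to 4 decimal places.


r = sum((xi-xbar)(yi-ybar)) / sqrt(sum((xi-xbar)^2) * sum((yi-ybar)^2))
n = 6, xbar = 58/6 = 29/3 ≈ 9.666667, ybar = 58/6 = 29/3 ≈ 9.666667
Sxy = sum((xi-xbar)(yi-ybar)) = -407/3 ≈ -135.666667
Sxx = sum((xi-xbar)^2) = 472/3 ≈ 157.333333
Syy = sum((yi-ybar)^2) = 838/3 ≈ 279.333333
sqrt(Sxx*Syy) ≈ 209.638843
r = Sxy / sqrt(Sxx*Syy) = -135.666667 / 209.638843 ≈ -0.647145

-0.6471


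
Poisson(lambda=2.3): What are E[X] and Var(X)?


E[X] = Var(X) = lambda = 2.3

2.3, 2.3


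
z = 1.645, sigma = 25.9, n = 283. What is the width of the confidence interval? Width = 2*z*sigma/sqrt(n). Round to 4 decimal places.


width = 2*z*sigma/sqrt(n)
2*z*sigma = 2 * 1.645 * 25.9 = 85.211
sqrt(283) ≈ 16.822604
width = 85.211 / 16.822604 ≈ 5.065268

5.0653


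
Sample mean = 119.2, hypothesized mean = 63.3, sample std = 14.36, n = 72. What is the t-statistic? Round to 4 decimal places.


t = (xbar - mu0) / (s/sqrt(n))
xbar - mu0 = 119.2 - 63.3 = 55.9
sqrt(72) ≈ 8.48528137
s/sqrt(n) = 14.36 / 8.48528137 ≈ 1.69234223
t = 55.9 / 1.69234223 ≈ 33.031144

33.0311


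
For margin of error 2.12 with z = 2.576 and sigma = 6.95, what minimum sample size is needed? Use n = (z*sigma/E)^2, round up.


z*sigma/E = 2.576 * 6.95 / 2.12 = 22379/2650 ≈ 8.444906
(z*sigma/E)^2 ≈ 71.316432
round up: n = 72

72


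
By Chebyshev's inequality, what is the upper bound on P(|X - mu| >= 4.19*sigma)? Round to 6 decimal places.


P <= 1/k^2
k^2 = 4.19^2 = 17.5561
1/k^2 = 1 / 17.5561 ≈ 0.05696026

0.056960


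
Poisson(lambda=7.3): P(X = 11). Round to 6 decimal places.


P = e^(-lam) * lam^k / k!
e^(-7.3) ≈ 0.0006755388
lam^k = 7.3^11 ≈ 3137266855.683597
k! = 11! = 39916800
P = 0.0006755388 * 3137266855.683597 / 39916800 ≈ 0.053094

0.053094


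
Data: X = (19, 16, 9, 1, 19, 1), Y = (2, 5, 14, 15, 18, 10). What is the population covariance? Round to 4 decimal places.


Cov = (1/n)*sum((xi-xbar)(yi-ybar))
n = 6, xbar = 65/6 ≈ 10.833333, ybar = 64/6 = 32/3 ≈ 10.666667
sum((xi-xbar)(yi-ybar)) = -247/3 ≈ -82.333333
Cov = -82.333333 / 6 = -247/18 ≈ -13.722222

-13.7222


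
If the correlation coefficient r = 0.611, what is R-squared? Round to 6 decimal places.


R^2 = r^2 = (0.611)^2 = 0.373321

0.373321


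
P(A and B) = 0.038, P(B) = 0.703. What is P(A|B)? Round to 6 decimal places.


P(A|B) = P(A and B) / P(B) = 0.038 / 0.703 = 2/37 ≈ 0.05405405

0.054054


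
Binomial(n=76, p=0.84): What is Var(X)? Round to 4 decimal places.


Var = n*p*(1-p) = 76 * 0.84 * 0.16 = 10.2144

10.2144


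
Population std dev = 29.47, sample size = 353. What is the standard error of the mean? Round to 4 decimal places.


SE = sigma / sqrt(n)
sqrt(353) ≈ 18.788294
SE = 29.47 / 18.788294 ≈ 1.568530

1.5685


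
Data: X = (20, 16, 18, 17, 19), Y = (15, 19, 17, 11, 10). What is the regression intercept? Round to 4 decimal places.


a = ybar - b*xbar, where b = sum((xi-xbar)(yi-ybar)) / sum((xi-xbar)^2)
n = 5, xbar = 90/5 = 18, ybar = 72/5 = 14.4
Sxy = sum((xi-xbar)(yi-ybar)) = -9
Sxx = sum((xi-xbar)^2) = 10
b = Sxy / Sxx = -0.9
a = 14.4 - (-0.9) * 18 = 30.6

30.6000


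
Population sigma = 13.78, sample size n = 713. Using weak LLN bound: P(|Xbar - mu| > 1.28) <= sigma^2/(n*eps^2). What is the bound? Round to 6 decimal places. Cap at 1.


bound = min(1, sigma^2/(n*eps^2))
sigma^2 = 13.78^2 = 189.8884
n*eps^2 = 713 * 1.28^2 = 713 * 1.6384 = 1168.1792
sigma^2/(n*eps^2) = 189.8884 / 1168.1792 ≈ 0.16255075

0.162551


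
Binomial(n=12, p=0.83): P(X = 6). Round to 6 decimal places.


P = C(n,k) * p^k * (1-p)^(n-k)
C(12,6) = 924
p^k = 0.83^6 ≈ 0.3269404
(1-p)^(n-k) = 0.17^6 ≈ 0.00002413757
P = 924 * 0.3269404 * 0.00002413757 ≈ 0.007292

0.007292


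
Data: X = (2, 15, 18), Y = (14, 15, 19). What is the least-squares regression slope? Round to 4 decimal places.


b = sum((xi-xbar)(yi-ybar)) / sum((xi-xbar)^2)
n = 3, xbar = 35/3 ≈ 11.666667, ybar = 48/3 = 16
Sxy = sum((xi-xbar)(yi-ybar)) = 35
Sxx = sum((xi-xbar)^2) = 434/3 ≈ 144.666667
b = Sxy / Sxx = 15/62 ≈ 0.241935

0.2419


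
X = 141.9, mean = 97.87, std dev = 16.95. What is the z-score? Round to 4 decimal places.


z = (X - mu) / sigma
X - mu = 141.9 - 97.87 = 44.03
z = 44.03 / 16.95 = 4403/1695 ≈ 2.597640

2.5976


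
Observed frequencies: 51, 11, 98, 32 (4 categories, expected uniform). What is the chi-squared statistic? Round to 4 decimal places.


chi2 = sum((O-E)^2/E), E = total/4
total = 192, E = 192/4 = 48
(51 - 48)^2 / 48 = 9 / 48 = 0.1875
(11 - 48)^2 / 48 = 1369 / 48 = 1369/48 ≈ 28.520833
(98 - 48)^2 / 48 = 2500 / 48 = 625/12 ≈ 52.083333
(32 - 48)^2 / 48 = 256 / 48 = 16/3 ≈ 5.333333
chi2 = 86.125

86.1250
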